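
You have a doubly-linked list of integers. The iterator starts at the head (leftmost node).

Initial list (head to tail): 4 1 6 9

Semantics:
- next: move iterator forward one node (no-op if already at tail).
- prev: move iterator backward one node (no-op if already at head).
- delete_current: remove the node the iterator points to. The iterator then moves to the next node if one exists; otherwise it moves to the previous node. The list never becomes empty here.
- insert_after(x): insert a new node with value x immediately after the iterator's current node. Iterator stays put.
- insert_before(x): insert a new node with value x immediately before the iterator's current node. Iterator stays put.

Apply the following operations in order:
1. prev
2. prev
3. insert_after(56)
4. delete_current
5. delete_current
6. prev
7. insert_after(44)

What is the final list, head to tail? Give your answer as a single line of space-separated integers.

Answer: 1 44 6 9

Derivation:
After 1 (prev): list=[4, 1, 6, 9] cursor@4
After 2 (prev): list=[4, 1, 6, 9] cursor@4
After 3 (insert_after(56)): list=[4, 56, 1, 6, 9] cursor@4
After 4 (delete_current): list=[56, 1, 6, 9] cursor@56
After 5 (delete_current): list=[1, 6, 9] cursor@1
After 6 (prev): list=[1, 6, 9] cursor@1
After 7 (insert_after(44)): list=[1, 44, 6, 9] cursor@1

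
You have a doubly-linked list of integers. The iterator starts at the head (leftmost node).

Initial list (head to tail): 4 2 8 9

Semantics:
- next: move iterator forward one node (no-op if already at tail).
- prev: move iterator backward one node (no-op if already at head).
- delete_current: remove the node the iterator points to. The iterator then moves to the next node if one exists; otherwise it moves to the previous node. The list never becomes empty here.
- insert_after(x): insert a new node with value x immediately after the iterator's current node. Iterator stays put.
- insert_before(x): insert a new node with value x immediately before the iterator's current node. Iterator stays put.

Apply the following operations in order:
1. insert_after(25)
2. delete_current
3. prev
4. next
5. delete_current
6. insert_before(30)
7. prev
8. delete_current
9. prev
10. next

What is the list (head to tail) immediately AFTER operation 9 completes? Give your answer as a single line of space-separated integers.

Answer: 25 8 9

Derivation:
After 1 (insert_after(25)): list=[4, 25, 2, 8, 9] cursor@4
After 2 (delete_current): list=[25, 2, 8, 9] cursor@25
After 3 (prev): list=[25, 2, 8, 9] cursor@25
After 4 (next): list=[25, 2, 8, 9] cursor@2
After 5 (delete_current): list=[25, 8, 9] cursor@8
After 6 (insert_before(30)): list=[25, 30, 8, 9] cursor@8
After 7 (prev): list=[25, 30, 8, 9] cursor@30
After 8 (delete_current): list=[25, 8, 9] cursor@8
After 9 (prev): list=[25, 8, 9] cursor@25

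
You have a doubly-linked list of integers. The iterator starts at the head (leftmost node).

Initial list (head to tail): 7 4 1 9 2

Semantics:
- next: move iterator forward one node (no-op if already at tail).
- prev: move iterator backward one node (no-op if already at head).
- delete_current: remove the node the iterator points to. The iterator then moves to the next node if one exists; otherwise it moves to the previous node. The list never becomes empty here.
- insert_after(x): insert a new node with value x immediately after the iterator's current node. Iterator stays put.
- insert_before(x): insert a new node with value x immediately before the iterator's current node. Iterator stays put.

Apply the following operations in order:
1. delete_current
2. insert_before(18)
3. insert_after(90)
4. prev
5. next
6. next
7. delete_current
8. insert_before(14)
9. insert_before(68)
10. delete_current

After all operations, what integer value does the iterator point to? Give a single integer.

Answer: 9

Derivation:
After 1 (delete_current): list=[4, 1, 9, 2] cursor@4
After 2 (insert_before(18)): list=[18, 4, 1, 9, 2] cursor@4
After 3 (insert_after(90)): list=[18, 4, 90, 1, 9, 2] cursor@4
After 4 (prev): list=[18, 4, 90, 1, 9, 2] cursor@18
After 5 (next): list=[18, 4, 90, 1, 9, 2] cursor@4
After 6 (next): list=[18, 4, 90, 1, 9, 2] cursor@90
After 7 (delete_current): list=[18, 4, 1, 9, 2] cursor@1
After 8 (insert_before(14)): list=[18, 4, 14, 1, 9, 2] cursor@1
After 9 (insert_before(68)): list=[18, 4, 14, 68, 1, 9, 2] cursor@1
After 10 (delete_current): list=[18, 4, 14, 68, 9, 2] cursor@9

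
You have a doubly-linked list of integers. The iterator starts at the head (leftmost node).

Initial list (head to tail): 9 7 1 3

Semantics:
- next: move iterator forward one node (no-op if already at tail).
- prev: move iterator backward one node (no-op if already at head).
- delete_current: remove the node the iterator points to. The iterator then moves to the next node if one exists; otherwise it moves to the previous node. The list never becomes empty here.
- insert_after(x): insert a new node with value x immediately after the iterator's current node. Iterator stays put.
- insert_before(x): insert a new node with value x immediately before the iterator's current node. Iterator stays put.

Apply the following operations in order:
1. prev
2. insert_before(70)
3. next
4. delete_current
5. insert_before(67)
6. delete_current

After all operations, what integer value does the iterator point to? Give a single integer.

After 1 (prev): list=[9, 7, 1, 3] cursor@9
After 2 (insert_before(70)): list=[70, 9, 7, 1, 3] cursor@9
After 3 (next): list=[70, 9, 7, 1, 3] cursor@7
After 4 (delete_current): list=[70, 9, 1, 3] cursor@1
After 5 (insert_before(67)): list=[70, 9, 67, 1, 3] cursor@1
After 6 (delete_current): list=[70, 9, 67, 3] cursor@3

Answer: 3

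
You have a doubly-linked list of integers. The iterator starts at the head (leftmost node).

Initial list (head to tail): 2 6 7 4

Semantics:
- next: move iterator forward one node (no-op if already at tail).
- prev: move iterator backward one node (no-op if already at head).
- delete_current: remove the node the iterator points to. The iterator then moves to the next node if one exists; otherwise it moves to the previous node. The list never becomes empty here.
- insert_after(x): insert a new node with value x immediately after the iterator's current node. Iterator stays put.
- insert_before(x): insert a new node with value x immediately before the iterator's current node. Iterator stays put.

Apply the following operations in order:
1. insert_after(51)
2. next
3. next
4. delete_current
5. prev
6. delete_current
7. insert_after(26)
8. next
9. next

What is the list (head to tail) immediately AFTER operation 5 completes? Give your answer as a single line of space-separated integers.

Answer: 2 51 7 4

Derivation:
After 1 (insert_after(51)): list=[2, 51, 6, 7, 4] cursor@2
After 2 (next): list=[2, 51, 6, 7, 4] cursor@51
After 3 (next): list=[2, 51, 6, 7, 4] cursor@6
After 4 (delete_current): list=[2, 51, 7, 4] cursor@7
After 5 (prev): list=[2, 51, 7, 4] cursor@51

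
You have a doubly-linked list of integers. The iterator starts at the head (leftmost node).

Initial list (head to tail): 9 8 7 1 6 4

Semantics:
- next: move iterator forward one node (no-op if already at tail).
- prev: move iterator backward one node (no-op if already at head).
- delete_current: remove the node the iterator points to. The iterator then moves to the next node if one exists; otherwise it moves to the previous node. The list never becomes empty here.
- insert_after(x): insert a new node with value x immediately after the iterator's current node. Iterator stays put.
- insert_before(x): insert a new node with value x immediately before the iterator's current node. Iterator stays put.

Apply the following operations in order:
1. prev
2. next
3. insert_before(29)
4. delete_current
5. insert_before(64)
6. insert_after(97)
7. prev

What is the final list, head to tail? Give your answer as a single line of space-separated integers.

After 1 (prev): list=[9, 8, 7, 1, 6, 4] cursor@9
After 2 (next): list=[9, 8, 7, 1, 6, 4] cursor@8
After 3 (insert_before(29)): list=[9, 29, 8, 7, 1, 6, 4] cursor@8
After 4 (delete_current): list=[9, 29, 7, 1, 6, 4] cursor@7
After 5 (insert_before(64)): list=[9, 29, 64, 7, 1, 6, 4] cursor@7
After 6 (insert_after(97)): list=[9, 29, 64, 7, 97, 1, 6, 4] cursor@7
After 7 (prev): list=[9, 29, 64, 7, 97, 1, 6, 4] cursor@64

Answer: 9 29 64 7 97 1 6 4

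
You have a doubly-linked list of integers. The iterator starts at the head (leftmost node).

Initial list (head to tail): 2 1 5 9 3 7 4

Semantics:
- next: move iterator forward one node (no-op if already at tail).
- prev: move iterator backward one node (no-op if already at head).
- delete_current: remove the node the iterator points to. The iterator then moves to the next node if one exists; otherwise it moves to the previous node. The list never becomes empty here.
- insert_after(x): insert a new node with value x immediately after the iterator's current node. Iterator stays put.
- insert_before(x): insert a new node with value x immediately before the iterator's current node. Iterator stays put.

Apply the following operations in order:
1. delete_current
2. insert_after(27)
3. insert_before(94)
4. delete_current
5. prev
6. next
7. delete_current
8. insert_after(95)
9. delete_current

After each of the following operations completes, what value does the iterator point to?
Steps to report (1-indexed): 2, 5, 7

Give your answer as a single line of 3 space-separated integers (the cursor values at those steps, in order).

Answer: 1 94 5

Derivation:
After 1 (delete_current): list=[1, 5, 9, 3, 7, 4] cursor@1
After 2 (insert_after(27)): list=[1, 27, 5, 9, 3, 7, 4] cursor@1
After 3 (insert_before(94)): list=[94, 1, 27, 5, 9, 3, 7, 4] cursor@1
After 4 (delete_current): list=[94, 27, 5, 9, 3, 7, 4] cursor@27
After 5 (prev): list=[94, 27, 5, 9, 3, 7, 4] cursor@94
After 6 (next): list=[94, 27, 5, 9, 3, 7, 4] cursor@27
After 7 (delete_current): list=[94, 5, 9, 3, 7, 4] cursor@5
After 8 (insert_after(95)): list=[94, 5, 95, 9, 3, 7, 4] cursor@5
After 9 (delete_current): list=[94, 95, 9, 3, 7, 4] cursor@95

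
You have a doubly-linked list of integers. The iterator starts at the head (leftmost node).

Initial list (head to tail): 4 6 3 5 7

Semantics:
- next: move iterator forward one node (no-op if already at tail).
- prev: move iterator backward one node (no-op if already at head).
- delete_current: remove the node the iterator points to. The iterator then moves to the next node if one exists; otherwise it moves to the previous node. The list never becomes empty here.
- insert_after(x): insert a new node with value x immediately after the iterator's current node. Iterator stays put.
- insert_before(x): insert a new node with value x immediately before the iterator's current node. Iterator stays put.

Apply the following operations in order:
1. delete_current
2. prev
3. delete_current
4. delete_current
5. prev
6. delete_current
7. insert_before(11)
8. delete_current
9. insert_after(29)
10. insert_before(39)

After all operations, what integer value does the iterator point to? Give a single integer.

After 1 (delete_current): list=[6, 3, 5, 7] cursor@6
After 2 (prev): list=[6, 3, 5, 7] cursor@6
After 3 (delete_current): list=[3, 5, 7] cursor@3
After 4 (delete_current): list=[5, 7] cursor@5
After 5 (prev): list=[5, 7] cursor@5
After 6 (delete_current): list=[7] cursor@7
After 7 (insert_before(11)): list=[11, 7] cursor@7
After 8 (delete_current): list=[11] cursor@11
After 9 (insert_after(29)): list=[11, 29] cursor@11
After 10 (insert_before(39)): list=[39, 11, 29] cursor@11

Answer: 11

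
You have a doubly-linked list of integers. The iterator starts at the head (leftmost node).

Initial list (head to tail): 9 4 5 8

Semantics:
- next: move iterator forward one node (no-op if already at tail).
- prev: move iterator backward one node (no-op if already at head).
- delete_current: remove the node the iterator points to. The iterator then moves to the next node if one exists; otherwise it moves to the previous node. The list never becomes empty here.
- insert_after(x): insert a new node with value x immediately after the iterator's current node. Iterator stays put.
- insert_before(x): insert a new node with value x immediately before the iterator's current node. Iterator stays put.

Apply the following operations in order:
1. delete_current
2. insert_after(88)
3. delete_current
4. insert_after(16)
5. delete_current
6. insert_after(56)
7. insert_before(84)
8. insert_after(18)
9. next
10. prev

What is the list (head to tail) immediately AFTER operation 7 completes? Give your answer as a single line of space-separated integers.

After 1 (delete_current): list=[4, 5, 8] cursor@4
After 2 (insert_after(88)): list=[4, 88, 5, 8] cursor@4
After 3 (delete_current): list=[88, 5, 8] cursor@88
After 4 (insert_after(16)): list=[88, 16, 5, 8] cursor@88
After 5 (delete_current): list=[16, 5, 8] cursor@16
After 6 (insert_after(56)): list=[16, 56, 5, 8] cursor@16
After 7 (insert_before(84)): list=[84, 16, 56, 5, 8] cursor@16

Answer: 84 16 56 5 8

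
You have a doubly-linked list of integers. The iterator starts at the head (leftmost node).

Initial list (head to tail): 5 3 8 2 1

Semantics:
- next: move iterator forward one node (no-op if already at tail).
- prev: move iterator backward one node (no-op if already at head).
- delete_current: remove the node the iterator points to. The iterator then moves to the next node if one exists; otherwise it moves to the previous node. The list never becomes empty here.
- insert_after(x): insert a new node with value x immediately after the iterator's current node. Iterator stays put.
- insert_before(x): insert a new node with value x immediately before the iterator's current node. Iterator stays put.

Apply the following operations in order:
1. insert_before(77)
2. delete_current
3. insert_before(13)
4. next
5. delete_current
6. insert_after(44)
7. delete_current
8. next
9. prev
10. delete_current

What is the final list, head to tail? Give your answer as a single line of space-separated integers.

Answer: 77 13 3 1

Derivation:
After 1 (insert_before(77)): list=[77, 5, 3, 8, 2, 1] cursor@5
After 2 (delete_current): list=[77, 3, 8, 2, 1] cursor@3
After 3 (insert_before(13)): list=[77, 13, 3, 8, 2, 1] cursor@3
After 4 (next): list=[77, 13, 3, 8, 2, 1] cursor@8
After 5 (delete_current): list=[77, 13, 3, 2, 1] cursor@2
After 6 (insert_after(44)): list=[77, 13, 3, 2, 44, 1] cursor@2
After 7 (delete_current): list=[77, 13, 3, 44, 1] cursor@44
After 8 (next): list=[77, 13, 3, 44, 1] cursor@1
After 9 (prev): list=[77, 13, 3, 44, 1] cursor@44
After 10 (delete_current): list=[77, 13, 3, 1] cursor@1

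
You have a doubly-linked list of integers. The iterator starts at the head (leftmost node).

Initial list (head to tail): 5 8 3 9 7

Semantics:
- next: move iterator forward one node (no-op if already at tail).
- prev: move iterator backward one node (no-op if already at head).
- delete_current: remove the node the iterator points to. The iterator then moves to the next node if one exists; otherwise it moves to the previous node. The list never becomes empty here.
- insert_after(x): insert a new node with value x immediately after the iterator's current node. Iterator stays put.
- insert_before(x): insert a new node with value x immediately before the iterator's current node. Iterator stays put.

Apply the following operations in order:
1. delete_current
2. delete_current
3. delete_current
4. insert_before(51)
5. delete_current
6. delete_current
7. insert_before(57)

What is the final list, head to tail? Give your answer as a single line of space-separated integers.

Answer: 57 51

Derivation:
After 1 (delete_current): list=[8, 3, 9, 7] cursor@8
After 2 (delete_current): list=[3, 9, 7] cursor@3
After 3 (delete_current): list=[9, 7] cursor@9
After 4 (insert_before(51)): list=[51, 9, 7] cursor@9
After 5 (delete_current): list=[51, 7] cursor@7
After 6 (delete_current): list=[51] cursor@51
After 7 (insert_before(57)): list=[57, 51] cursor@51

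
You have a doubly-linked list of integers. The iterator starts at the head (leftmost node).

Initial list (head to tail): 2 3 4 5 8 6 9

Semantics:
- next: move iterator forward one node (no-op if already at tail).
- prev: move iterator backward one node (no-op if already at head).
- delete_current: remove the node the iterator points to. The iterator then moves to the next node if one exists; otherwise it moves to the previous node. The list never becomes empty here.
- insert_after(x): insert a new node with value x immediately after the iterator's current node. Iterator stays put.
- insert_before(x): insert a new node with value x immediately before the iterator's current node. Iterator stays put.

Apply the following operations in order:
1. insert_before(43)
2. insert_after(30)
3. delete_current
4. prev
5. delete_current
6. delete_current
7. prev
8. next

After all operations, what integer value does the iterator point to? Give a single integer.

Answer: 4

Derivation:
After 1 (insert_before(43)): list=[43, 2, 3, 4, 5, 8, 6, 9] cursor@2
After 2 (insert_after(30)): list=[43, 2, 30, 3, 4, 5, 8, 6, 9] cursor@2
After 3 (delete_current): list=[43, 30, 3, 4, 5, 8, 6, 9] cursor@30
After 4 (prev): list=[43, 30, 3, 4, 5, 8, 6, 9] cursor@43
After 5 (delete_current): list=[30, 3, 4, 5, 8, 6, 9] cursor@30
After 6 (delete_current): list=[3, 4, 5, 8, 6, 9] cursor@3
After 7 (prev): list=[3, 4, 5, 8, 6, 9] cursor@3
After 8 (next): list=[3, 4, 5, 8, 6, 9] cursor@4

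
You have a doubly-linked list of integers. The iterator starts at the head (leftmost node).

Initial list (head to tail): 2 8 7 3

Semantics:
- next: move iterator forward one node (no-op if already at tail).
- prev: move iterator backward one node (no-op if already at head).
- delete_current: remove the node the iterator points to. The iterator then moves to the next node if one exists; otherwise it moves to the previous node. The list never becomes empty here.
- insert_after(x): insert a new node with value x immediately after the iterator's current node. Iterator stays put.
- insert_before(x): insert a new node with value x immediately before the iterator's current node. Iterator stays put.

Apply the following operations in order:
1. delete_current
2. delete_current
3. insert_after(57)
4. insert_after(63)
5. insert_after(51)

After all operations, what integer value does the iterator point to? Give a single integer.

Answer: 7

Derivation:
After 1 (delete_current): list=[8, 7, 3] cursor@8
After 2 (delete_current): list=[7, 3] cursor@7
After 3 (insert_after(57)): list=[7, 57, 3] cursor@7
After 4 (insert_after(63)): list=[7, 63, 57, 3] cursor@7
After 5 (insert_after(51)): list=[7, 51, 63, 57, 3] cursor@7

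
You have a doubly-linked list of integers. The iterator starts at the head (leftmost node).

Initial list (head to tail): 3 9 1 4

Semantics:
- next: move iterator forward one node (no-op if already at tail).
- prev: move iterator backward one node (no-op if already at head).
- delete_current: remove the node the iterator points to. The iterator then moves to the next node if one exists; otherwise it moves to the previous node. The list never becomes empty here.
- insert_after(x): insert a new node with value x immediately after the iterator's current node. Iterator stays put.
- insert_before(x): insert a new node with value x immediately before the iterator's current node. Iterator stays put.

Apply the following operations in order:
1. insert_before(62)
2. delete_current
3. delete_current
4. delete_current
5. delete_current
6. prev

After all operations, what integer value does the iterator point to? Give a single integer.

After 1 (insert_before(62)): list=[62, 3, 9, 1, 4] cursor@3
After 2 (delete_current): list=[62, 9, 1, 4] cursor@9
After 3 (delete_current): list=[62, 1, 4] cursor@1
After 4 (delete_current): list=[62, 4] cursor@4
After 5 (delete_current): list=[62] cursor@62
After 6 (prev): list=[62] cursor@62

Answer: 62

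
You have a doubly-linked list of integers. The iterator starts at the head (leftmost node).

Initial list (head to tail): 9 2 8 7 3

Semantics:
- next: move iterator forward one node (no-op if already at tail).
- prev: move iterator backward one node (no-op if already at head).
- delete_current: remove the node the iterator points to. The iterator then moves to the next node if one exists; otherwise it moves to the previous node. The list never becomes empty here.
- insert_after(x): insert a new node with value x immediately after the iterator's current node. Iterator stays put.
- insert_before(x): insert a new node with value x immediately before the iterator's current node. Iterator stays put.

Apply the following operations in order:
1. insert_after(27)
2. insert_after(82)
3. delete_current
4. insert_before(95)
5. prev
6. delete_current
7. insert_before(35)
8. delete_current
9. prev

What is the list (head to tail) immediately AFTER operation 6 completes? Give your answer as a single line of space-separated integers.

Answer: 82 27 2 8 7 3

Derivation:
After 1 (insert_after(27)): list=[9, 27, 2, 8, 7, 3] cursor@9
After 2 (insert_after(82)): list=[9, 82, 27, 2, 8, 7, 3] cursor@9
After 3 (delete_current): list=[82, 27, 2, 8, 7, 3] cursor@82
After 4 (insert_before(95)): list=[95, 82, 27, 2, 8, 7, 3] cursor@82
After 5 (prev): list=[95, 82, 27, 2, 8, 7, 3] cursor@95
After 6 (delete_current): list=[82, 27, 2, 8, 7, 3] cursor@82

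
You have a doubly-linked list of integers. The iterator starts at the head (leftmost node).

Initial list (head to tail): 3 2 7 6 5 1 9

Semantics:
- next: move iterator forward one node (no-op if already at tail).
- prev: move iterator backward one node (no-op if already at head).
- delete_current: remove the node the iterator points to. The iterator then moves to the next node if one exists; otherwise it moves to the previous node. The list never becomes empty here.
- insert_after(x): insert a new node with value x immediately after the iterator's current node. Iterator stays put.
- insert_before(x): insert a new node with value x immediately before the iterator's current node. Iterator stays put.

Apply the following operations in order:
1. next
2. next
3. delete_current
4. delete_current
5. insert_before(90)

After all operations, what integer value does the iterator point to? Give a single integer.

Answer: 5

Derivation:
After 1 (next): list=[3, 2, 7, 6, 5, 1, 9] cursor@2
After 2 (next): list=[3, 2, 7, 6, 5, 1, 9] cursor@7
After 3 (delete_current): list=[3, 2, 6, 5, 1, 9] cursor@6
After 4 (delete_current): list=[3, 2, 5, 1, 9] cursor@5
After 5 (insert_before(90)): list=[3, 2, 90, 5, 1, 9] cursor@5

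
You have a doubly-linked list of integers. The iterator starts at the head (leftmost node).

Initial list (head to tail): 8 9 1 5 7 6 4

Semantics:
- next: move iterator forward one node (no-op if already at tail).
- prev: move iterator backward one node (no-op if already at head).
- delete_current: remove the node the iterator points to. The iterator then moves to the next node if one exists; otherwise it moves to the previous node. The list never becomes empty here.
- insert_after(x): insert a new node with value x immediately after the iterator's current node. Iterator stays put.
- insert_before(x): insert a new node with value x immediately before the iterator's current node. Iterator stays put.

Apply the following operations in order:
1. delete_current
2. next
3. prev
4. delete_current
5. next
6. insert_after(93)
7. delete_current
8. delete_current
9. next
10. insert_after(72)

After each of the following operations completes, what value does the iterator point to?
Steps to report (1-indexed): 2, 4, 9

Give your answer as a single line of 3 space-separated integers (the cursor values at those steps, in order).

After 1 (delete_current): list=[9, 1, 5, 7, 6, 4] cursor@9
After 2 (next): list=[9, 1, 5, 7, 6, 4] cursor@1
After 3 (prev): list=[9, 1, 5, 7, 6, 4] cursor@9
After 4 (delete_current): list=[1, 5, 7, 6, 4] cursor@1
After 5 (next): list=[1, 5, 7, 6, 4] cursor@5
After 6 (insert_after(93)): list=[1, 5, 93, 7, 6, 4] cursor@5
After 7 (delete_current): list=[1, 93, 7, 6, 4] cursor@93
After 8 (delete_current): list=[1, 7, 6, 4] cursor@7
After 9 (next): list=[1, 7, 6, 4] cursor@6
After 10 (insert_after(72)): list=[1, 7, 6, 72, 4] cursor@6

Answer: 1 1 6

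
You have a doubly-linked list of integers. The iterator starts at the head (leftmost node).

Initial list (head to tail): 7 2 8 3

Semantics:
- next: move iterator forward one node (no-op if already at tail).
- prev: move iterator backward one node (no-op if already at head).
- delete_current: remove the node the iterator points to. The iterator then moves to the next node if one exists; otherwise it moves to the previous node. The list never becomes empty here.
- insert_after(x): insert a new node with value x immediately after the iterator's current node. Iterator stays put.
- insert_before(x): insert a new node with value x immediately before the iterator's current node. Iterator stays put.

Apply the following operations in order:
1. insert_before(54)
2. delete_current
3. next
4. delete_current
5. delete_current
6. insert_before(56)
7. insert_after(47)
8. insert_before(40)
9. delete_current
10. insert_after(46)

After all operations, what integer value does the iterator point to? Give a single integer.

After 1 (insert_before(54)): list=[54, 7, 2, 8, 3] cursor@7
After 2 (delete_current): list=[54, 2, 8, 3] cursor@2
After 3 (next): list=[54, 2, 8, 3] cursor@8
After 4 (delete_current): list=[54, 2, 3] cursor@3
After 5 (delete_current): list=[54, 2] cursor@2
After 6 (insert_before(56)): list=[54, 56, 2] cursor@2
After 7 (insert_after(47)): list=[54, 56, 2, 47] cursor@2
After 8 (insert_before(40)): list=[54, 56, 40, 2, 47] cursor@2
After 9 (delete_current): list=[54, 56, 40, 47] cursor@47
After 10 (insert_after(46)): list=[54, 56, 40, 47, 46] cursor@47

Answer: 47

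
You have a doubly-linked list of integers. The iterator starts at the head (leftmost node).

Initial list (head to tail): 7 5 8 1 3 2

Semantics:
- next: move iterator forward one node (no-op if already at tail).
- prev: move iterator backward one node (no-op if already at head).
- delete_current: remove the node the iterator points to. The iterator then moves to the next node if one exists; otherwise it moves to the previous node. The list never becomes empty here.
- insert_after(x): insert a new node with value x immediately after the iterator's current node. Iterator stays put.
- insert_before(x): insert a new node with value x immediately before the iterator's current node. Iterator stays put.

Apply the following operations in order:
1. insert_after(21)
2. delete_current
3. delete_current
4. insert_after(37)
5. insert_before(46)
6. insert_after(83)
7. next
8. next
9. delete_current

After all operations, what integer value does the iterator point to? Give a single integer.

After 1 (insert_after(21)): list=[7, 21, 5, 8, 1, 3, 2] cursor@7
After 2 (delete_current): list=[21, 5, 8, 1, 3, 2] cursor@21
After 3 (delete_current): list=[5, 8, 1, 3, 2] cursor@5
After 4 (insert_after(37)): list=[5, 37, 8, 1, 3, 2] cursor@5
After 5 (insert_before(46)): list=[46, 5, 37, 8, 1, 3, 2] cursor@5
After 6 (insert_after(83)): list=[46, 5, 83, 37, 8, 1, 3, 2] cursor@5
After 7 (next): list=[46, 5, 83, 37, 8, 1, 3, 2] cursor@83
After 8 (next): list=[46, 5, 83, 37, 8, 1, 3, 2] cursor@37
After 9 (delete_current): list=[46, 5, 83, 8, 1, 3, 2] cursor@8

Answer: 8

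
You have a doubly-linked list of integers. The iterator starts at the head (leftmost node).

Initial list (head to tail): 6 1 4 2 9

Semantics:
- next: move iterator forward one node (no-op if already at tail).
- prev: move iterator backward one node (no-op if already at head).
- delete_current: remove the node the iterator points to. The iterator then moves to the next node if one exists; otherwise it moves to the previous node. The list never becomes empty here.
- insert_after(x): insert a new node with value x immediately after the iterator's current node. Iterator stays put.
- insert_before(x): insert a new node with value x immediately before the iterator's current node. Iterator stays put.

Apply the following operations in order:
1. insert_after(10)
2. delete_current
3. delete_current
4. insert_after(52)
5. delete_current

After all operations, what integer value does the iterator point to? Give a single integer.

Answer: 52

Derivation:
After 1 (insert_after(10)): list=[6, 10, 1, 4, 2, 9] cursor@6
After 2 (delete_current): list=[10, 1, 4, 2, 9] cursor@10
After 3 (delete_current): list=[1, 4, 2, 9] cursor@1
After 4 (insert_after(52)): list=[1, 52, 4, 2, 9] cursor@1
After 5 (delete_current): list=[52, 4, 2, 9] cursor@52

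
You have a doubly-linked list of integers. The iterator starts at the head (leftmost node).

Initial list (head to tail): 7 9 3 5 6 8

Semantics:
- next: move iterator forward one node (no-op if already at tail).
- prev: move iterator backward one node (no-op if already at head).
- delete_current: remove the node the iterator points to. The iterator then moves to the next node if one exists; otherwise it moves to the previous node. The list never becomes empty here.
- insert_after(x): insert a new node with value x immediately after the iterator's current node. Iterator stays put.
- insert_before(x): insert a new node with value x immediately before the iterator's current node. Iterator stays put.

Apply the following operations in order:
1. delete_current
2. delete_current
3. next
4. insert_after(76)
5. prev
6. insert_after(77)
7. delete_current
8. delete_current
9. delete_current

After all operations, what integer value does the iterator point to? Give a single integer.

Answer: 76

Derivation:
After 1 (delete_current): list=[9, 3, 5, 6, 8] cursor@9
After 2 (delete_current): list=[3, 5, 6, 8] cursor@3
After 3 (next): list=[3, 5, 6, 8] cursor@5
After 4 (insert_after(76)): list=[3, 5, 76, 6, 8] cursor@5
After 5 (prev): list=[3, 5, 76, 6, 8] cursor@3
After 6 (insert_after(77)): list=[3, 77, 5, 76, 6, 8] cursor@3
After 7 (delete_current): list=[77, 5, 76, 6, 8] cursor@77
After 8 (delete_current): list=[5, 76, 6, 8] cursor@5
After 9 (delete_current): list=[76, 6, 8] cursor@76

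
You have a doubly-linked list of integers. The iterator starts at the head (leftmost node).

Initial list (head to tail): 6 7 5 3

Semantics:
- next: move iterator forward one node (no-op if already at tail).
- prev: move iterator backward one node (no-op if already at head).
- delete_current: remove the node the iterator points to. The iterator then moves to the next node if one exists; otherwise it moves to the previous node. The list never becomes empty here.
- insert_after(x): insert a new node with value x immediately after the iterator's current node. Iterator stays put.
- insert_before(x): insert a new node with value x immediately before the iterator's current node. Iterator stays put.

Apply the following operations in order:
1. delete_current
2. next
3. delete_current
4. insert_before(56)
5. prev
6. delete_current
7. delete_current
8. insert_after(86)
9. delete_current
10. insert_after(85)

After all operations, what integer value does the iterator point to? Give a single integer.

Answer: 86

Derivation:
After 1 (delete_current): list=[7, 5, 3] cursor@7
After 2 (next): list=[7, 5, 3] cursor@5
After 3 (delete_current): list=[7, 3] cursor@3
After 4 (insert_before(56)): list=[7, 56, 3] cursor@3
After 5 (prev): list=[7, 56, 3] cursor@56
After 6 (delete_current): list=[7, 3] cursor@3
After 7 (delete_current): list=[7] cursor@7
After 8 (insert_after(86)): list=[7, 86] cursor@7
After 9 (delete_current): list=[86] cursor@86
After 10 (insert_after(85)): list=[86, 85] cursor@86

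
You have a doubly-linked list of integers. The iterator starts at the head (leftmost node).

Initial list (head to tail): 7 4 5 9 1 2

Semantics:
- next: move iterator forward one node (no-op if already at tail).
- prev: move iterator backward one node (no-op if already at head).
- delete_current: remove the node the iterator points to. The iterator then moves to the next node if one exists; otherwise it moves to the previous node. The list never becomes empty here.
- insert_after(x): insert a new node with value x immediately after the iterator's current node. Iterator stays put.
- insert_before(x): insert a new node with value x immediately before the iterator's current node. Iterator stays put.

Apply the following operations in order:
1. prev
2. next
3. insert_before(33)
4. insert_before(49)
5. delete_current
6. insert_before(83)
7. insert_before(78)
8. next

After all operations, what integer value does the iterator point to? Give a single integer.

Answer: 9

Derivation:
After 1 (prev): list=[7, 4, 5, 9, 1, 2] cursor@7
After 2 (next): list=[7, 4, 5, 9, 1, 2] cursor@4
After 3 (insert_before(33)): list=[7, 33, 4, 5, 9, 1, 2] cursor@4
After 4 (insert_before(49)): list=[7, 33, 49, 4, 5, 9, 1, 2] cursor@4
After 5 (delete_current): list=[7, 33, 49, 5, 9, 1, 2] cursor@5
After 6 (insert_before(83)): list=[7, 33, 49, 83, 5, 9, 1, 2] cursor@5
After 7 (insert_before(78)): list=[7, 33, 49, 83, 78, 5, 9, 1, 2] cursor@5
After 8 (next): list=[7, 33, 49, 83, 78, 5, 9, 1, 2] cursor@9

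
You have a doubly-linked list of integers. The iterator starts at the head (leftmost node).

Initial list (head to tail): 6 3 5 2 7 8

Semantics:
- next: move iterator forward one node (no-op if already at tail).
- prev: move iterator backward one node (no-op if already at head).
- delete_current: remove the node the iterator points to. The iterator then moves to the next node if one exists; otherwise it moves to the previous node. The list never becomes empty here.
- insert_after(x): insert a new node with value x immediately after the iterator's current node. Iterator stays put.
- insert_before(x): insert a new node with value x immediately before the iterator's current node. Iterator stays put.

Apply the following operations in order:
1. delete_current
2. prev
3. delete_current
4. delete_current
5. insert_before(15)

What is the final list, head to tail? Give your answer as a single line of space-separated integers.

After 1 (delete_current): list=[3, 5, 2, 7, 8] cursor@3
After 2 (prev): list=[3, 5, 2, 7, 8] cursor@3
After 3 (delete_current): list=[5, 2, 7, 8] cursor@5
After 4 (delete_current): list=[2, 7, 8] cursor@2
After 5 (insert_before(15)): list=[15, 2, 7, 8] cursor@2

Answer: 15 2 7 8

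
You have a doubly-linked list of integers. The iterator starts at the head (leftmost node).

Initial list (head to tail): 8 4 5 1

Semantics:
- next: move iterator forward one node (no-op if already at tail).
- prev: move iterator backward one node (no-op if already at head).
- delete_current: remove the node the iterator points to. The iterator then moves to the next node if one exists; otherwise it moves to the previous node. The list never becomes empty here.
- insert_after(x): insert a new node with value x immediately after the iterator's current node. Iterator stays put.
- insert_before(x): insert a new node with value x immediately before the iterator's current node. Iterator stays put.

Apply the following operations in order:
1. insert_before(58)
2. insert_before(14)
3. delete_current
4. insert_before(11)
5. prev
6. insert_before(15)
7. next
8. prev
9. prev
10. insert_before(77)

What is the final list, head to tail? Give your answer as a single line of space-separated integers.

After 1 (insert_before(58)): list=[58, 8, 4, 5, 1] cursor@8
After 2 (insert_before(14)): list=[58, 14, 8, 4, 5, 1] cursor@8
After 3 (delete_current): list=[58, 14, 4, 5, 1] cursor@4
After 4 (insert_before(11)): list=[58, 14, 11, 4, 5, 1] cursor@4
After 5 (prev): list=[58, 14, 11, 4, 5, 1] cursor@11
After 6 (insert_before(15)): list=[58, 14, 15, 11, 4, 5, 1] cursor@11
After 7 (next): list=[58, 14, 15, 11, 4, 5, 1] cursor@4
After 8 (prev): list=[58, 14, 15, 11, 4, 5, 1] cursor@11
After 9 (prev): list=[58, 14, 15, 11, 4, 5, 1] cursor@15
After 10 (insert_before(77)): list=[58, 14, 77, 15, 11, 4, 5, 1] cursor@15

Answer: 58 14 77 15 11 4 5 1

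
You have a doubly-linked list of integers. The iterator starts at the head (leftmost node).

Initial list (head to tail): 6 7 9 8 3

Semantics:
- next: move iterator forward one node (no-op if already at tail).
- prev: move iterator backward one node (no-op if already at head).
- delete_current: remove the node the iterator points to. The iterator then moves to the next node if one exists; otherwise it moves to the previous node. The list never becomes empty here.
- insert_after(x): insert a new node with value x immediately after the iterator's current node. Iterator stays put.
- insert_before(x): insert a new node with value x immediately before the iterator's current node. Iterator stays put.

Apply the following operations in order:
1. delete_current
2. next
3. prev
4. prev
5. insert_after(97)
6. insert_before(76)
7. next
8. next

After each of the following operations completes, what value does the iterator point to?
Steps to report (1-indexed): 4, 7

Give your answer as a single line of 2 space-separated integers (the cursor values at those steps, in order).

After 1 (delete_current): list=[7, 9, 8, 3] cursor@7
After 2 (next): list=[7, 9, 8, 3] cursor@9
After 3 (prev): list=[7, 9, 8, 3] cursor@7
After 4 (prev): list=[7, 9, 8, 3] cursor@7
After 5 (insert_after(97)): list=[7, 97, 9, 8, 3] cursor@7
After 6 (insert_before(76)): list=[76, 7, 97, 9, 8, 3] cursor@7
After 7 (next): list=[76, 7, 97, 9, 8, 3] cursor@97
After 8 (next): list=[76, 7, 97, 9, 8, 3] cursor@9

Answer: 7 97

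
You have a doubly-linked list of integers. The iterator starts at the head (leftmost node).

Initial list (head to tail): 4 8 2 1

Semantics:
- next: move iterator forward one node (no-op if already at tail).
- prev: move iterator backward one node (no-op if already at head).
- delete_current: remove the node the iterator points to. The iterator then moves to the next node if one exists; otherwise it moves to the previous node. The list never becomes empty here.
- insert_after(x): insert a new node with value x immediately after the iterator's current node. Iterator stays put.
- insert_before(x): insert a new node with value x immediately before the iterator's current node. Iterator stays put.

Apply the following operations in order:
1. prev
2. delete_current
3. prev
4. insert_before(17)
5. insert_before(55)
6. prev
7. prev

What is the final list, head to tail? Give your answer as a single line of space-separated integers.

After 1 (prev): list=[4, 8, 2, 1] cursor@4
After 2 (delete_current): list=[8, 2, 1] cursor@8
After 3 (prev): list=[8, 2, 1] cursor@8
After 4 (insert_before(17)): list=[17, 8, 2, 1] cursor@8
After 5 (insert_before(55)): list=[17, 55, 8, 2, 1] cursor@8
After 6 (prev): list=[17, 55, 8, 2, 1] cursor@55
After 7 (prev): list=[17, 55, 8, 2, 1] cursor@17

Answer: 17 55 8 2 1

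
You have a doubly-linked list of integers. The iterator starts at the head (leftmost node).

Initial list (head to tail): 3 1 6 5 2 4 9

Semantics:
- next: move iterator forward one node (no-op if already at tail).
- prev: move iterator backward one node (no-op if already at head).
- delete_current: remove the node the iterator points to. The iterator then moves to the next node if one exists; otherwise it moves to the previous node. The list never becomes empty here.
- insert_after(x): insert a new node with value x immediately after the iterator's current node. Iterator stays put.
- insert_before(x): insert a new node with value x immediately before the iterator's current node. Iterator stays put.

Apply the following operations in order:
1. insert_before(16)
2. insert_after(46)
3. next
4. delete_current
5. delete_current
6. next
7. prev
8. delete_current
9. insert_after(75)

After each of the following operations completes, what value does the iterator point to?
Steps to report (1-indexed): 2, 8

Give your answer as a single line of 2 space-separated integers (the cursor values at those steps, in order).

After 1 (insert_before(16)): list=[16, 3, 1, 6, 5, 2, 4, 9] cursor@3
After 2 (insert_after(46)): list=[16, 3, 46, 1, 6, 5, 2, 4, 9] cursor@3
After 3 (next): list=[16, 3, 46, 1, 6, 5, 2, 4, 9] cursor@46
After 4 (delete_current): list=[16, 3, 1, 6, 5, 2, 4, 9] cursor@1
After 5 (delete_current): list=[16, 3, 6, 5, 2, 4, 9] cursor@6
After 6 (next): list=[16, 3, 6, 5, 2, 4, 9] cursor@5
After 7 (prev): list=[16, 3, 6, 5, 2, 4, 9] cursor@6
After 8 (delete_current): list=[16, 3, 5, 2, 4, 9] cursor@5
After 9 (insert_after(75)): list=[16, 3, 5, 75, 2, 4, 9] cursor@5

Answer: 3 5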